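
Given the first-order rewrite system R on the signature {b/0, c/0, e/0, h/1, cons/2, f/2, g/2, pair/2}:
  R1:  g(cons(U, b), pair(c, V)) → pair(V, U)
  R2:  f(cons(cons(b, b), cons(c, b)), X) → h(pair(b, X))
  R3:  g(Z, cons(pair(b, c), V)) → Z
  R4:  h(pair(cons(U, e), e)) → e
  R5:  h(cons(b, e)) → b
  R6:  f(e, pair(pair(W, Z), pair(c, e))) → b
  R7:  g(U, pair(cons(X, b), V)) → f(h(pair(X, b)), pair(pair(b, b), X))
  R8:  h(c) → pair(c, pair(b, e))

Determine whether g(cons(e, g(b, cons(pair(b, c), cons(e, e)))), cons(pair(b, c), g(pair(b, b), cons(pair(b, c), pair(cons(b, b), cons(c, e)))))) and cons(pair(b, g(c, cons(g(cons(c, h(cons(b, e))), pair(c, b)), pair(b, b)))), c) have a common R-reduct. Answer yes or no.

Reduce t₁ = g(cons(e, g(b, cons(pair(b, c), cons(e, e)))), cons(pair(b, c), g(pair(b, b), cons(pair(b, c), pair(cons(b, b), cons(c, e)))))):
1. g(cons(e, g(b, cons(pair(b, c), cons(e, e)))), cons(pair(b, c), g(pair(b, b), cons(pair(b, c), pair(cons(b, b), cons(c, e))))))  →  cons(e, g(b, cons(pair(b, c), cons(e, e))))   [R3 at ε]
2. cons(e, g(b, cons(pair(b, c), cons(e, e))))  →  cons(e, b)   [R3 at 2]

Reduce t₂ = cons(pair(b, g(c, cons(g(cons(c, h(cons(b, e))), pair(c, b)), pair(b, b)))), c):
1. cons(pair(b, g(c, cons(g(cons(c, h(cons(b, e))), pair(c, b)), pair(b, b)))), c)  →  cons(pair(b, g(c, cons(g(cons(c, b), pair(c, b)), pair(b, b)))), c)   [R5 at 1.2.2.1.1.2]
2. cons(pair(b, g(c, cons(g(cons(c, b), pair(c, b)), pair(b, b)))), c)  →  cons(pair(b, g(c, cons(pair(b, c), pair(b, b)))), c)   [R1 at 1.2.2.1]
3. cons(pair(b, g(c, cons(pair(b, c), pair(b, b)))), c)  →  cons(pair(b, c), c)   [R3 at 1.2]

no — NF(t₁) = cons(e, b), NF(t₂) = cons(pair(b, c), c)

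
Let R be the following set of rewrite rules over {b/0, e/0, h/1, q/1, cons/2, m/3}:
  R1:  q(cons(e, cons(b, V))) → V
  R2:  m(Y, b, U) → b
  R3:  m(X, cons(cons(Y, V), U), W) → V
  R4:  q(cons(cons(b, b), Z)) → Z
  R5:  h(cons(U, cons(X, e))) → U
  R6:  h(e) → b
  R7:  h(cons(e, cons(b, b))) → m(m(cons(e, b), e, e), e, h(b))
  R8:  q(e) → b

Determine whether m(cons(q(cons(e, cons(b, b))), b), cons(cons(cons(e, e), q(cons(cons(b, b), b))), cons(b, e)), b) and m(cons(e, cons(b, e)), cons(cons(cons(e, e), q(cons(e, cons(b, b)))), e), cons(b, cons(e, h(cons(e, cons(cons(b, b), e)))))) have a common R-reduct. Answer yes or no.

yes — NF(t₁) = b, NF(t₂) = b

Reduce t₁ = m(cons(q(cons(e, cons(b, b))), b), cons(cons(cons(e, e), q(cons(cons(b, b), b))), cons(b, e)), b):
1. m(cons(q(cons(e, cons(b, b))), b), cons(cons(cons(e, e), q(cons(cons(b, b), b))), cons(b, e)), b)  →  q(cons(cons(b, b), b))   [R3 at ε]
2. q(cons(cons(b, b), b))  →  b   [R4 at ε]

Reduce t₂ = m(cons(e, cons(b, e)), cons(cons(cons(e, e), q(cons(e, cons(b, b)))), e), cons(b, cons(e, h(cons(e, cons(cons(b, b), e)))))):
1. m(cons(e, cons(b, e)), cons(cons(cons(e, e), q(cons(e, cons(b, b)))), e), cons(b, cons(e, h(cons(e, cons(cons(b, b), e))))))  →  q(cons(e, cons(b, b)))   [R3 at ε]
2. q(cons(e, cons(b, b)))  →  b   [R1 at ε]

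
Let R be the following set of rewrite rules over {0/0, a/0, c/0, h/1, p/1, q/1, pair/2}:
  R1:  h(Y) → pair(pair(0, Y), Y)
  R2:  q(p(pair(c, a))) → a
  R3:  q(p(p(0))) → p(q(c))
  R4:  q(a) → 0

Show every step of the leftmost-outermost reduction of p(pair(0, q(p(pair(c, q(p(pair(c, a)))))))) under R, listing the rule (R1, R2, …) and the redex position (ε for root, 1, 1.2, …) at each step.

p(pair(0, a))

1. p(pair(0, q(p(pair(c, q(p(pair(c, a))))))))  →  p(pair(0, q(p(pair(c, a)))))   [R2 at 1.2.1.1.2]
2. p(pair(0, q(p(pair(c, a)))))  →  p(pair(0, a))   [R2 at 1.2]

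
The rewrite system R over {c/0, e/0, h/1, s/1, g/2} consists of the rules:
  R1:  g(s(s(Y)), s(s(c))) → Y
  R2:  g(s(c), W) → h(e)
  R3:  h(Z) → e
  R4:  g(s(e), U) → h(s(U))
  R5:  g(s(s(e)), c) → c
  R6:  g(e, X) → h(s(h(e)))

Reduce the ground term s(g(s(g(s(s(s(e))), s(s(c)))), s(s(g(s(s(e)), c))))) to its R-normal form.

s(e)

1. s(g(s(g(s(s(s(e))), s(s(c)))), s(s(g(s(s(e)), c)))))  →  s(g(s(s(e)), s(s(g(s(s(e)), c)))))   [R1 at 1.1.1]
2. s(g(s(s(e)), s(s(g(s(s(e)), c)))))  →  s(g(s(s(e)), s(s(c))))   [R5 at 1.2.1.1]
3. s(g(s(s(e)), s(s(c))))  →  s(e)   [R1 at 1]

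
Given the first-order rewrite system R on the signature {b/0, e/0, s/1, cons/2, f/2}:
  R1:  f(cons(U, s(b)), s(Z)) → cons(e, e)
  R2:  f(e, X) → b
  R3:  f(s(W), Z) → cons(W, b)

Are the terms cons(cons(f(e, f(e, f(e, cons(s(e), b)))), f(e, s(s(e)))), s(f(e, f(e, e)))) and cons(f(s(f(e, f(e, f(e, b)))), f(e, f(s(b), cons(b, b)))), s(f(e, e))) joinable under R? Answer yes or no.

yes — NF(t₁) = cons(cons(b, b), s(b)), NF(t₂) = cons(cons(b, b), s(b))

Reduce t₁ = cons(cons(f(e, f(e, f(e, cons(s(e), b)))), f(e, s(s(e)))), s(f(e, f(e, e)))):
1. cons(cons(f(e, f(e, f(e, cons(s(e), b)))), f(e, s(s(e)))), s(f(e, f(e, e))))  →  cons(cons(b, f(e, s(s(e)))), s(f(e, f(e, e))))   [R2 at 1.1]
2. cons(cons(b, f(e, s(s(e)))), s(f(e, f(e, e))))  →  cons(cons(b, b), s(f(e, f(e, e))))   [R2 at 1.2]
3. cons(cons(b, b), s(f(e, f(e, e))))  →  cons(cons(b, b), s(b))   [R2 at 2.1]

Reduce t₂ = cons(f(s(f(e, f(e, f(e, b)))), f(e, f(s(b), cons(b, b)))), s(f(e, e))):
1. cons(f(s(f(e, f(e, f(e, b)))), f(e, f(s(b), cons(b, b)))), s(f(e, e)))  →  cons(cons(f(e, f(e, f(e, b))), b), s(f(e, e)))   [R3 at 1]
2. cons(cons(f(e, f(e, f(e, b))), b), s(f(e, e)))  →  cons(cons(b, b), s(f(e, e)))   [R2 at 1.1]
3. cons(cons(b, b), s(f(e, e)))  →  cons(cons(b, b), s(b))   [R2 at 2.1]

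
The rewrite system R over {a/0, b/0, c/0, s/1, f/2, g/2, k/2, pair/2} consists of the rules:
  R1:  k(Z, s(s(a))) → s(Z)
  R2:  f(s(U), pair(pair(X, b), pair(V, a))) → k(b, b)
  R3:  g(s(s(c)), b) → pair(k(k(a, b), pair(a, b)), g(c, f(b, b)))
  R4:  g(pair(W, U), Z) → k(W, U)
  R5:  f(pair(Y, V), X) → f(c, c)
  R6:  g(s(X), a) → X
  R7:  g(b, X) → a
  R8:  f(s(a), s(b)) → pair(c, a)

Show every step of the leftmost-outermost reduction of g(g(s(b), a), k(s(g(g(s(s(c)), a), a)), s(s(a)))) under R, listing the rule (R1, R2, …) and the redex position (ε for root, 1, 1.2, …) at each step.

a

1. g(g(s(b), a), k(s(g(g(s(s(c)), a), a)), s(s(a))))  →  g(b, k(s(g(g(s(s(c)), a), a)), s(s(a))))   [R6 at 1]
2. g(b, k(s(g(g(s(s(c)), a), a)), s(s(a))))  →  a   [R7 at ε]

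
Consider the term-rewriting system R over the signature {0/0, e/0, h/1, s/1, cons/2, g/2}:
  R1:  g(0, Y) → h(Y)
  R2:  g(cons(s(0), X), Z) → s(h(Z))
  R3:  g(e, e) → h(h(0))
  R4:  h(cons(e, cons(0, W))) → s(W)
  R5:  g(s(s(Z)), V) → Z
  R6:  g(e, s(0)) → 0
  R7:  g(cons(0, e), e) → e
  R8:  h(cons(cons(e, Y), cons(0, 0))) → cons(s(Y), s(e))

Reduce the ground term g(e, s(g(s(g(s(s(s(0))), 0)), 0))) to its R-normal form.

1. g(e, s(g(s(g(s(s(s(0))), 0)), 0)))  →  g(e, s(g(s(s(0)), 0)))   [R5 at 2.1.1.1]
2. g(e, s(g(s(s(0)), 0)))  →  g(e, s(0))   [R5 at 2.1]
3. g(e, s(0))  →  0   [R6 at ε]

0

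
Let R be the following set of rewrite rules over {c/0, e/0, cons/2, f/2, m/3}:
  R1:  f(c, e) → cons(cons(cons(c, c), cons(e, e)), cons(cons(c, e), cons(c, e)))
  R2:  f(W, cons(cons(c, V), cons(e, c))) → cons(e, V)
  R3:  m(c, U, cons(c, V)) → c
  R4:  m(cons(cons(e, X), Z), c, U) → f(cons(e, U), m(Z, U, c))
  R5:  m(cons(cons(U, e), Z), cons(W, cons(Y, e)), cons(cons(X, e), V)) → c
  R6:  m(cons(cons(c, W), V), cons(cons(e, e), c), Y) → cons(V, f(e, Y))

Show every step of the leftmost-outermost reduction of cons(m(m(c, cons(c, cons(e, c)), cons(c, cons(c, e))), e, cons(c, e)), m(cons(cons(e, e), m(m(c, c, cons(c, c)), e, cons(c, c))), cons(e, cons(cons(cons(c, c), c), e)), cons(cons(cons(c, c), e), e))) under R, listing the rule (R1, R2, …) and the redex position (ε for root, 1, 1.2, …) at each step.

1. cons(m(m(c, cons(c, cons(e, c)), cons(c, cons(c, e))), e, cons(c, e)), m(cons(cons(e, e), m(m(c, c, cons(c, c)), e, cons(c, c))), cons(e, cons(cons(cons(c, c), c), e)), cons(cons(cons(c, c), e), e)))  →  cons(m(c, e, cons(c, e)), m(cons(cons(e, e), m(m(c, c, cons(c, c)), e, cons(c, c))), cons(e, cons(cons(cons(c, c), c), e)), cons(cons(cons(c, c), e), e)))   [R3 at 1.1]
2. cons(m(c, e, cons(c, e)), m(cons(cons(e, e), m(m(c, c, cons(c, c)), e, cons(c, c))), cons(e, cons(cons(cons(c, c), c), e)), cons(cons(cons(c, c), e), e)))  →  cons(c, m(cons(cons(e, e), m(m(c, c, cons(c, c)), e, cons(c, c))), cons(e, cons(cons(cons(c, c), c), e)), cons(cons(cons(c, c), e), e)))   [R3 at 1]
3. cons(c, m(cons(cons(e, e), m(m(c, c, cons(c, c)), e, cons(c, c))), cons(e, cons(cons(cons(c, c), c), e)), cons(cons(cons(c, c), e), e)))  →  cons(c, c)   [R5 at 2]

cons(c, c)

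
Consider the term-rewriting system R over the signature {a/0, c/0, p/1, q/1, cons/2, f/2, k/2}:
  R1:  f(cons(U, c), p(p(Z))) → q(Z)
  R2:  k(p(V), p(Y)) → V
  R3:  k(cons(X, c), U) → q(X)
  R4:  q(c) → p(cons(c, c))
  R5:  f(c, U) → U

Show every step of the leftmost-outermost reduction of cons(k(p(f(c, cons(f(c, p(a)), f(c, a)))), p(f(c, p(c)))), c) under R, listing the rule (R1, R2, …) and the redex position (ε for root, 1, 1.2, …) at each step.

1. cons(k(p(f(c, cons(f(c, p(a)), f(c, a)))), p(f(c, p(c)))), c)  →  cons(f(c, cons(f(c, p(a)), f(c, a))), c)   [R2 at 1]
2. cons(f(c, cons(f(c, p(a)), f(c, a))), c)  →  cons(cons(f(c, p(a)), f(c, a)), c)   [R5 at 1]
3. cons(cons(f(c, p(a)), f(c, a)), c)  →  cons(cons(p(a), f(c, a)), c)   [R5 at 1.1]
4. cons(cons(p(a), f(c, a)), c)  →  cons(cons(p(a), a), c)   [R5 at 1.2]

cons(cons(p(a), a), c)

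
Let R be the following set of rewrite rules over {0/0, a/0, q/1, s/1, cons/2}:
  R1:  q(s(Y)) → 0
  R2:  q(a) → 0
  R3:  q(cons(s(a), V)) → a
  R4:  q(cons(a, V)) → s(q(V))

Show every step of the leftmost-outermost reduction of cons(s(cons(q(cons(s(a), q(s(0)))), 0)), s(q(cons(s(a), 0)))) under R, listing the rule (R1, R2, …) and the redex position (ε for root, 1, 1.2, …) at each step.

1. cons(s(cons(q(cons(s(a), q(s(0)))), 0)), s(q(cons(s(a), 0))))  →  cons(s(cons(a, 0)), s(q(cons(s(a), 0))))   [R3 at 1.1.1]
2. cons(s(cons(a, 0)), s(q(cons(s(a), 0))))  →  cons(s(cons(a, 0)), s(a))   [R3 at 2.1]

cons(s(cons(a, 0)), s(a))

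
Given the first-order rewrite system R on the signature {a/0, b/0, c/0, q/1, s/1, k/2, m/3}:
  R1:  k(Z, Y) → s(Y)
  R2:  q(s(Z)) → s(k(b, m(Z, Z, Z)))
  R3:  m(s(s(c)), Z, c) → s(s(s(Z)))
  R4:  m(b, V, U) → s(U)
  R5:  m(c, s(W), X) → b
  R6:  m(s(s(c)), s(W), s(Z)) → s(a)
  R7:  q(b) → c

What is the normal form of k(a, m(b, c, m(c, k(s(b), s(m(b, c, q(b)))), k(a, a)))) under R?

s(s(b))

1. k(a, m(b, c, m(c, k(s(b), s(m(b, c, q(b)))), k(a, a))))  →  s(m(b, c, m(c, k(s(b), s(m(b, c, q(b)))), k(a, a))))   [R1 at ε]
2. s(m(b, c, m(c, k(s(b), s(m(b, c, q(b)))), k(a, a))))  →  s(s(m(c, k(s(b), s(m(b, c, q(b)))), k(a, a))))   [R4 at 1]
3. s(s(m(c, k(s(b), s(m(b, c, q(b)))), k(a, a))))  →  s(s(m(c, s(s(m(b, c, q(b)))), k(a, a))))   [R1 at 1.1.2]
4. s(s(m(c, s(s(m(b, c, q(b)))), k(a, a))))  →  s(s(b))   [R5 at 1.1]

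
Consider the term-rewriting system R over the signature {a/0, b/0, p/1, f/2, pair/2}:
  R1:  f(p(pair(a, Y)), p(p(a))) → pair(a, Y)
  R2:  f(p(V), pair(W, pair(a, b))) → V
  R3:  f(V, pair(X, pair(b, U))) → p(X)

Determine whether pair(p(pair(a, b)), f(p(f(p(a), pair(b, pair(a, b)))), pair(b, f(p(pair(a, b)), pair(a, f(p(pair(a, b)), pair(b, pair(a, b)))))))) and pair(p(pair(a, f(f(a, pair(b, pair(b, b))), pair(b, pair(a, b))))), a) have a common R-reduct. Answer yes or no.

Reduce t₁ = pair(p(pair(a, b)), f(p(f(p(a), pair(b, pair(a, b)))), pair(b, f(p(pair(a, b)), pair(a, f(p(pair(a, b)), pair(b, pair(a, b)))))))):
1. pair(p(pair(a, b)), f(p(f(p(a), pair(b, pair(a, b)))), pair(b, f(p(pair(a, b)), pair(a, f(p(pair(a, b)), pair(b, pair(a, b))))))))  →  pair(p(pair(a, b)), f(p(a), pair(b, f(p(pair(a, b)), pair(a, f(p(pair(a, b)), pair(b, pair(a, b))))))))   [R2 at 2.1.1]
2. pair(p(pair(a, b)), f(p(a), pair(b, f(p(pair(a, b)), pair(a, f(p(pair(a, b)), pair(b, pair(a, b))))))))  →  pair(p(pair(a, b)), f(p(a), pair(b, f(p(pair(a, b)), pair(a, pair(a, b))))))   [R2 at 2.2.2.2.2]
3. pair(p(pair(a, b)), f(p(a), pair(b, f(p(pair(a, b)), pair(a, pair(a, b))))))  →  pair(p(pair(a, b)), f(p(a), pair(b, pair(a, b))))   [R2 at 2.2.2]
4. pair(p(pair(a, b)), f(p(a), pair(b, pair(a, b))))  →  pair(p(pair(a, b)), a)   [R2 at 2]

Reduce t₂ = pair(p(pair(a, f(f(a, pair(b, pair(b, b))), pair(b, pair(a, b))))), a):
1. pair(p(pair(a, f(f(a, pair(b, pair(b, b))), pair(b, pair(a, b))))), a)  →  pair(p(pair(a, f(p(b), pair(b, pair(a, b))))), a)   [R3 at 1.1.2.1]
2. pair(p(pair(a, f(p(b), pair(b, pair(a, b))))), a)  →  pair(p(pair(a, b)), a)   [R2 at 1.1.2]

yes — NF(t₁) = pair(p(pair(a, b)), a), NF(t₂) = pair(p(pair(a, b)), a)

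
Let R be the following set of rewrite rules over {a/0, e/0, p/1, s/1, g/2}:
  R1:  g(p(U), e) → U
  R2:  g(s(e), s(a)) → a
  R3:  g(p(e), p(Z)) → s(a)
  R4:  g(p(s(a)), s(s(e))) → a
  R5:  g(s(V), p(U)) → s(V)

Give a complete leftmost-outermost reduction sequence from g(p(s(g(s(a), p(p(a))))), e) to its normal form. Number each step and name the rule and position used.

s(s(a))

1. g(p(s(g(s(a), p(p(a))))), e)  →  s(g(s(a), p(p(a))))   [R1 at ε]
2. s(g(s(a), p(p(a))))  →  s(s(a))   [R5 at 1]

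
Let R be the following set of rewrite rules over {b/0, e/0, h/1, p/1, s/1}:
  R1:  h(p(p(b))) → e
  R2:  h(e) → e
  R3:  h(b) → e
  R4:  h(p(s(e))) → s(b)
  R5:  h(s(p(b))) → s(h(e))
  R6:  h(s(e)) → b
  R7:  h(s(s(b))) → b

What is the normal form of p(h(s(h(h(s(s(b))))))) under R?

p(b)

1. p(h(s(h(h(s(s(b)))))))  →  p(h(s(h(b))))   [R7 at 1.1.1.1]
2. p(h(s(h(b))))  →  p(h(s(e)))   [R3 at 1.1.1]
3. p(h(s(e)))  →  p(b)   [R6 at 1]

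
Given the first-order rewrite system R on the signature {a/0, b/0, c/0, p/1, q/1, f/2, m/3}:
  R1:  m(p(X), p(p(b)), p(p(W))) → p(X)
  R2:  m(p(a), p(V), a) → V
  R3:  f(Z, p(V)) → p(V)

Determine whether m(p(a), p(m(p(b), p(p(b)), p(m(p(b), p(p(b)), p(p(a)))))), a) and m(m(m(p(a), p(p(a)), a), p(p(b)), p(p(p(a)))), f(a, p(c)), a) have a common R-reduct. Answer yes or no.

Reduce t₁ = m(p(a), p(m(p(b), p(p(b)), p(m(p(b), p(p(b)), p(p(a)))))), a):
1. m(p(a), p(m(p(b), p(p(b)), p(m(p(b), p(p(b)), p(p(a)))))), a)  →  m(p(b), p(p(b)), p(m(p(b), p(p(b)), p(p(a)))))   [R2 at ε]
2. m(p(b), p(p(b)), p(m(p(b), p(p(b)), p(p(a)))))  →  m(p(b), p(p(b)), p(p(b)))   [R1 at 3.1]
3. m(p(b), p(p(b)), p(p(b)))  →  p(b)   [R1 at ε]

Reduce t₂ = m(m(m(p(a), p(p(a)), a), p(p(b)), p(p(p(a)))), f(a, p(c)), a):
1. m(m(m(p(a), p(p(a)), a), p(p(b)), p(p(p(a)))), f(a, p(c)), a)  →  m(m(p(a), p(p(b)), p(p(p(a)))), f(a, p(c)), a)   [R2 at 1.1]
2. m(m(p(a), p(p(b)), p(p(p(a)))), f(a, p(c)), a)  →  m(p(a), f(a, p(c)), a)   [R1 at 1]
3. m(p(a), f(a, p(c)), a)  →  m(p(a), p(c), a)   [R3 at 2]
4. m(p(a), p(c), a)  →  c   [R2 at ε]

no — NF(t₁) = p(b), NF(t₂) = c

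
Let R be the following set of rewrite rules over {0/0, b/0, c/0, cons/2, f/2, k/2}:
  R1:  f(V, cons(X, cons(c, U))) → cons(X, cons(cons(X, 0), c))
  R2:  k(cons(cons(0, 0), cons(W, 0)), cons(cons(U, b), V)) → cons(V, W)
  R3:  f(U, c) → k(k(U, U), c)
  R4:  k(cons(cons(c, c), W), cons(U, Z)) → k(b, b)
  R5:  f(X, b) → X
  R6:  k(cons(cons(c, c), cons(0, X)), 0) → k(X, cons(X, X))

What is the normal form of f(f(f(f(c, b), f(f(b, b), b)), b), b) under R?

c

1. f(f(f(f(c, b), f(f(b, b), b)), b), b)  →  f(f(f(c, b), f(f(b, b), b)), b)   [R5 at ε]
2. f(f(f(c, b), f(f(b, b), b)), b)  →  f(f(c, b), f(f(b, b), b))   [R5 at ε]
3. f(f(c, b), f(f(b, b), b))  →  f(c, f(f(b, b), b))   [R5 at 1]
4. f(c, f(f(b, b), b))  →  f(c, f(b, b))   [R5 at 2]
5. f(c, f(b, b))  →  f(c, b)   [R5 at 2]
6. f(c, b)  →  c   [R5 at ε]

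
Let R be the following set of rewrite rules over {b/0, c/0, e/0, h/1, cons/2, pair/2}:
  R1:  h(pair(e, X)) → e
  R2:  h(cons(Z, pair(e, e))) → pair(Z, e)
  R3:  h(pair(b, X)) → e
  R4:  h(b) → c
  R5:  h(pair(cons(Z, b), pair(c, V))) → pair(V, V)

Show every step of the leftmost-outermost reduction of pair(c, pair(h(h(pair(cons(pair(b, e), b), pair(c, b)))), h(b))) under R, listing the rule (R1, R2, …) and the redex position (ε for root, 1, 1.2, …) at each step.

pair(c, pair(e, c))

1. pair(c, pair(h(h(pair(cons(pair(b, e), b), pair(c, b)))), h(b)))  →  pair(c, pair(h(pair(b, b)), h(b)))   [R5 at 2.1.1]
2. pair(c, pair(h(pair(b, b)), h(b)))  →  pair(c, pair(e, h(b)))   [R3 at 2.1]
3. pair(c, pair(e, h(b)))  →  pair(c, pair(e, c))   [R4 at 2.2]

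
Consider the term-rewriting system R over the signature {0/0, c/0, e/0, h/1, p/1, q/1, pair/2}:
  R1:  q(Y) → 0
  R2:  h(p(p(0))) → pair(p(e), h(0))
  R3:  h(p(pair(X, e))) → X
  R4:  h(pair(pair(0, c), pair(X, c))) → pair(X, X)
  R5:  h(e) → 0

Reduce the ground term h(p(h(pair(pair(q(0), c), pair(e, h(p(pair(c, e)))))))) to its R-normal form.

1. h(p(h(pair(pair(q(0), c), pair(e, h(p(pair(c, e))))))))  →  h(p(h(pair(pair(0, c), pair(e, h(p(pair(c, e))))))))   [R1 at 1.1.1.1.1]
2. h(p(h(pair(pair(0, c), pair(e, h(p(pair(c, e))))))))  →  h(p(h(pair(pair(0, c), pair(e, c)))))   [R3 at 1.1.1.2.2]
3. h(p(h(pair(pair(0, c), pair(e, c)))))  →  h(p(pair(e, e)))   [R4 at 1.1]
4. h(p(pair(e, e)))  →  e   [R3 at ε]

e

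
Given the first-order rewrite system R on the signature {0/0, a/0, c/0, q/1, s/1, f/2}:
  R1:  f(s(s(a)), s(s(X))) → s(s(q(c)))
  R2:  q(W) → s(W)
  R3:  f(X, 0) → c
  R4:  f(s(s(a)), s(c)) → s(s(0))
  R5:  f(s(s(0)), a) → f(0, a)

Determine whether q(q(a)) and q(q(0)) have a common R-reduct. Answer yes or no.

Reduce t₁ = q(q(a)):
1. q(q(a))  →  s(q(a))   [R2 at ε]
2. s(q(a))  →  s(s(a))   [R2 at 1]

Reduce t₂ = q(q(0)):
1. q(q(0))  →  s(q(0))   [R2 at ε]
2. s(q(0))  →  s(s(0))   [R2 at 1]

no — NF(t₁) = s(s(a)), NF(t₂) = s(s(0))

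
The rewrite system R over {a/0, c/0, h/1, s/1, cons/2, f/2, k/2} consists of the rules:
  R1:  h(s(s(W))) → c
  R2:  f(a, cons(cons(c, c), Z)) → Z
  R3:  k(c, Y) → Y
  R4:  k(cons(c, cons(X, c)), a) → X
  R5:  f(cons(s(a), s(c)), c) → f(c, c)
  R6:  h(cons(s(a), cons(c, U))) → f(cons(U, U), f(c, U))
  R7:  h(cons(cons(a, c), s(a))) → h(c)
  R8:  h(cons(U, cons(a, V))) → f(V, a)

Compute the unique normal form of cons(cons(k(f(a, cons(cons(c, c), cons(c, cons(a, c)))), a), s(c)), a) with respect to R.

1. cons(cons(k(f(a, cons(cons(c, c), cons(c, cons(a, c)))), a), s(c)), a)  →  cons(cons(k(cons(c, cons(a, c)), a), s(c)), a)   [R2 at 1.1.1]
2. cons(cons(k(cons(c, cons(a, c)), a), s(c)), a)  →  cons(cons(a, s(c)), a)   [R4 at 1.1]

cons(cons(a, s(c)), a)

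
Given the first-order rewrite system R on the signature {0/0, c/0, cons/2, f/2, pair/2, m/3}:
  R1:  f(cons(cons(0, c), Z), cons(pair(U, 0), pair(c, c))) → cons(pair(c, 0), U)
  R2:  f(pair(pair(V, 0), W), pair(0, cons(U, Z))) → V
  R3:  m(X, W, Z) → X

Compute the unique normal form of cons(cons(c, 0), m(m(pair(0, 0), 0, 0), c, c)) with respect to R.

1. cons(cons(c, 0), m(m(pair(0, 0), 0, 0), c, c))  →  cons(cons(c, 0), m(pair(0, 0), 0, 0))   [R3 at 2]
2. cons(cons(c, 0), m(pair(0, 0), 0, 0))  →  cons(cons(c, 0), pair(0, 0))   [R3 at 2]

cons(cons(c, 0), pair(0, 0))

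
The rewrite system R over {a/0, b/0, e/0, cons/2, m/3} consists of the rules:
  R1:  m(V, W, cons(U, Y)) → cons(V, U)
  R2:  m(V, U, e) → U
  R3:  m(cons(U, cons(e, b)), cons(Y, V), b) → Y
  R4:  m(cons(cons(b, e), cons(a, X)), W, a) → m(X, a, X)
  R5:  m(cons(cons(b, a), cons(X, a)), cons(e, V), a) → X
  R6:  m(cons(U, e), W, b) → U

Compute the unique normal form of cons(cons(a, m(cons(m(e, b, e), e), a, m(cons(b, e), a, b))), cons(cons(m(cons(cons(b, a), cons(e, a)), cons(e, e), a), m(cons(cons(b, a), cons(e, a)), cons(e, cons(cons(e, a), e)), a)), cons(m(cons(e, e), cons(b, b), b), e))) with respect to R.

1. cons(cons(a, m(cons(m(e, b, e), e), a, m(cons(b, e), a, b))), cons(cons(m(cons(cons(b, a), cons(e, a)), cons(e, e), a), m(cons(cons(b, a), cons(e, a)), cons(e, cons(cons(e, a), e)), a)), cons(m(cons(e, e), cons(b, b), b), e)))  →  cons(cons(a, m(cons(b, e), a, m(cons(b, e), a, b))), cons(cons(m(cons(cons(b, a), cons(e, a)), cons(e, e), a), m(cons(cons(b, a), cons(e, a)), cons(e, cons(cons(e, a), e)), a)), cons(m(cons(e, e), cons(b, b), b), e)))   [R2 at 1.2.1.1]
2. cons(cons(a, m(cons(b, e), a, m(cons(b, e), a, b))), cons(cons(m(cons(cons(b, a), cons(e, a)), cons(e, e), a), m(cons(cons(b, a), cons(e, a)), cons(e, cons(cons(e, a), e)), a)), cons(m(cons(e, e), cons(b, b), b), e)))  →  cons(cons(a, m(cons(b, e), a, b)), cons(cons(m(cons(cons(b, a), cons(e, a)), cons(e, e), a), m(cons(cons(b, a), cons(e, a)), cons(e, cons(cons(e, a), e)), a)), cons(m(cons(e, e), cons(b, b), b), e)))   [R6 at 1.2.3]
3. cons(cons(a, m(cons(b, e), a, b)), cons(cons(m(cons(cons(b, a), cons(e, a)), cons(e, e), a), m(cons(cons(b, a), cons(e, a)), cons(e, cons(cons(e, a), e)), a)), cons(m(cons(e, e), cons(b, b), b), e)))  →  cons(cons(a, b), cons(cons(m(cons(cons(b, a), cons(e, a)), cons(e, e), a), m(cons(cons(b, a), cons(e, a)), cons(e, cons(cons(e, a), e)), a)), cons(m(cons(e, e), cons(b, b), b), e)))   [R6 at 1.2]
4. cons(cons(a, b), cons(cons(m(cons(cons(b, a), cons(e, a)), cons(e, e), a), m(cons(cons(b, a), cons(e, a)), cons(e, cons(cons(e, a), e)), a)), cons(m(cons(e, e), cons(b, b), b), e)))  →  cons(cons(a, b), cons(cons(e, m(cons(cons(b, a), cons(e, a)), cons(e, cons(cons(e, a), e)), a)), cons(m(cons(e, e), cons(b, b), b), e)))   [R5 at 2.1.1]
5. cons(cons(a, b), cons(cons(e, m(cons(cons(b, a), cons(e, a)), cons(e, cons(cons(e, a), e)), a)), cons(m(cons(e, e), cons(b, b), b), e)))  →  cons(cons(a, b), cons(cons(e, e), cons(m(cons(e, e), cons(b, b), b), e)))   [R5 at 2.1.2]
6. cons(cons(a, b), cons(cons(e, e), cons(m(cons(e, e), cons(b, b), b), e)))  →  cons(cons(a, b), cons(cons(e, e), cons(e, e)))   [R6 at 2.2.1]

cons(cons(a, b), cons(cons(e, e), cons(e, e)))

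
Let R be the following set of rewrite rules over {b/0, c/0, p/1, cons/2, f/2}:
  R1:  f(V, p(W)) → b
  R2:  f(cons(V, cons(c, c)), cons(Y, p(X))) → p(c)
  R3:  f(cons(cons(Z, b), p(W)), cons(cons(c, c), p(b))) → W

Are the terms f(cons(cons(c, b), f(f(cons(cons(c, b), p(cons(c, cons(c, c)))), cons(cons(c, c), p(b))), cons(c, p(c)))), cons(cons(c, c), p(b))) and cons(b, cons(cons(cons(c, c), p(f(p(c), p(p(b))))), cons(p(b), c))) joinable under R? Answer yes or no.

no — NF(t₁) = c, NF(t₂) = cons(b, cons(cons(cons(c, c), p(b)), cons(p(b), c)))

Reduce t₁ = f(cons(cons(c, b), f(f(cons(cons(c, b), p(cons(c, cons(c, c)))), cons(cons(c, c), p(b))), cons(c, p(c)))), cons(cons(c, c), p(b))):
1. f(cons(cons(c, b), f(f(cons(cons(c, b), p(cons(c, cons(c, c)))), cons(cons(c, c), p(b))), cons(c, p(c)))), cons(cons(c, c), p(b)))  →  f(cons(cons(c, b), f(cons(c, cons(c, c)), cons(c, p(c)))), cons(cons(c, c), p(b)))   [R3 at 1.2.1]
2. f(cons(cons(c, b), f(cons(c, cons(c, c)), cons(c, p(c)))), cons(cons(c, c), p(b)))  →  f(cons(cons(c, b), p(c)), cons(cons(c, c), p(b)))   [R2 at 1.2]
3. f(cons(cons(c, b), p(c)), cons(cons(c, c), p(b)))  →  c   [R3 at ε]

Reduce t₂ = cons(b, cons(cons(cons(c, c), p(f(p(c), p(p(b))))), cons(p(b), c))):
1. cons(b, cons(cons(cons(c, c), p(f(p(c), p(p(b))))), cons(p(b), c)))  →  cons(b, cons(cons(cons(c, c), p(b)), cons(p(b), c)))   [R1 at 2.1.2.1]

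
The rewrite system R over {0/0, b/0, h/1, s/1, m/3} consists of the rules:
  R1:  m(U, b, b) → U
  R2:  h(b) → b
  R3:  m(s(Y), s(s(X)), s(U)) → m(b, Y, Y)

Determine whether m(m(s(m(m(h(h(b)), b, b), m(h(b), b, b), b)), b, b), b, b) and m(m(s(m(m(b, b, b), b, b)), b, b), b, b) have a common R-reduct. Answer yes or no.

yes — NF(t₁) = s(b), NF(t₂) = s(b)

Reduce t₁ = m(m(s(m(m(h(h(b)), b, b), m(h(b), b, b), b)), b, b), b, b):
1. m(m(s(m(m(h(h(b)), b, b), m(h(b), b, b), b)), b, b), b, b)  →  m(s(m(m(h(h(b)), b, b), m(h(b), b, b), b)), b, b)   [R1 at ε]
2. m(s(m(m(h(h(b)), b, b), m(h(b), b, b), b)), b, b)  →  s(m(m(h(h(b)), b, b), m(h(b), b, b), b))   [R1 at ε]
3. s(m(m(h(h(b)), b, b), m(h(b), b, b), b))  →  s(m(h(h(b)), m(h(b), b, b), b))   [R1 at 1.1]
4. s(m(h(h(b)), m(h(b), b, b), b))  →  s(m(h(b), m(h(b), b, b), b))   [R2 at 1.1.1]
5. s(m(h(b), m(h(b), b, b), b))  →  s(m(b, m(h(b), b, b), b))   [R2 at 1.1]
6. s(m(b, m(h(b), b, b), b))  →  s(m(b, h(b), b))   [R1 at 1.2]
7. s(m(b, h(b), b))  →  s(m(b, b, b))   [R2 at 1.2]
8. s(m(b, b, b))  →  s(b)   [R1 at 1]

Reduce t₂ = m(m(s(m(m(b, b, b), b, b)), b, b), b, b):
1. m(m(s(m(m(b, b, b), b, b)), b, b), b, b)  →  m(s(m(m(b, b, b), b, b)), b, b)   [R1 at ε]
2. m(s(m(m(b, b, b), b, b)), b, b)  →  s(m(m(b, b, b), b, b))   [R1 at ε]
3. s(m(m(b, b, b), b, b))  →  s(m(b, b, b))   [R1 at 1]
4. s(m(b, b, b))  →  s(b)   [R1 at 1]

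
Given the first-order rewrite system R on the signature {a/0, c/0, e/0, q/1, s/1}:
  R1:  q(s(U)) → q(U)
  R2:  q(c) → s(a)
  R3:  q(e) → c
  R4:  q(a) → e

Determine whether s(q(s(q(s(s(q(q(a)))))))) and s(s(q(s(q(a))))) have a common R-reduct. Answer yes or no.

no — NF(t₁) = s(e), NF(t₂) = s(s(c))

Reduce t₁ = s(q(s(q(s(s(q(q(a)))))))):
1. s(q(s(q(s(s(q(q(a))))))))  →  s(q(q(s(s(q(q(a)))))))   [R1 at 1]
2. s(q(q(s(s(q(q(a)))))))  →  s(q(q(s(q(q(a))))))   [R1 at 1.1]
3. s(q(q(s(q(q(a))))))  →  s(q(q(q(q(a)))))   [R1 at 1.1]
4. s(q(q(q(q(a)))))  →  s(q(q(q(e))))   [R4 at 1.1.1.1]
5. s(q(q(q(e))))  →  s(q(q(c)))   [R3 at 1.1.1]
6. s(q(q(c)))  →  s(q(s(a)))   [R2 at 1.1]
7. s(q(s(a)))  →  s(q(a))   [R1 at 1]
8. s(q(a))  →  s(e)   [R4 at 1]

Reduce t₂ = s(s(q(s(q(a))))):
1. s(s(q(s(q(a)))))  →  s(s(q(q(a))))   [R1 at 1.1]
2. s(s(q(q(a))))  →  s(s(q(e)))   [R4 at 1.1.1]
3. s(s(q(e)))  →  s(s(c))   [R3 at 1.1]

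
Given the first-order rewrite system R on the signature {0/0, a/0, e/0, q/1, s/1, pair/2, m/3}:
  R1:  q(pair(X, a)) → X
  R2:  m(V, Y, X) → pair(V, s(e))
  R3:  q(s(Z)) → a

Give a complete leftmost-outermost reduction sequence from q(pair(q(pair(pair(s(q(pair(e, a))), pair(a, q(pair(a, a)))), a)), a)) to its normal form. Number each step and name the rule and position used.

pair(s(e), pair(a, a))

1. q(pair(q(pair(pair(s(q(pair(e, a))), pair(a, q(pair(a, a)))), a)), a))  →  q(pair(pair(s(q(pair(e, a))), pair(a, q(pair(a, a)))), a))   [R1 at ε]
2. q(pair(pair(s(q(pair(e, a))), pair(a, q(pair(a, a)))), a))  →  pair(s(q(pair(e, a))), pair(a, q(pair(a, a))))   [R1 at ε]
3. pair(s(q(pair(e, a))), pair(a, q(pair(a, a))))  →  pair(s(e), pair(a, q(pair(a, a))))   [R1 at 1.1]
4. pair(s(e), pair(a, q(pair(a, a))))  →  pair(s(e), pair(a, a))   [R1 at 2.2]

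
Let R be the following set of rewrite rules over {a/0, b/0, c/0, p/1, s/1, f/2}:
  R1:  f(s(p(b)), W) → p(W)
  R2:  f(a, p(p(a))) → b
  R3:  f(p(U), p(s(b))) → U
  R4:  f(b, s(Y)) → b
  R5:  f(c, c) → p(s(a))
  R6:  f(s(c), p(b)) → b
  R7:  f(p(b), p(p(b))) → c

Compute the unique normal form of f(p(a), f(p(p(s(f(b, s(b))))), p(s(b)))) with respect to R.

1. f(p(a), f(p(p(s(f(b, s(b))))), p(s(b))))  →  f(p(a), p(s(f(b, s(b)))))   [R3 at 2]
2. f(p(a), p(s(f(b, s(b)))))  →  f(p(a), p(s(b)))   [R4 at 2.1.1]
3. f(p(a), p(s(b)))  →  a   [R3 at ε]

a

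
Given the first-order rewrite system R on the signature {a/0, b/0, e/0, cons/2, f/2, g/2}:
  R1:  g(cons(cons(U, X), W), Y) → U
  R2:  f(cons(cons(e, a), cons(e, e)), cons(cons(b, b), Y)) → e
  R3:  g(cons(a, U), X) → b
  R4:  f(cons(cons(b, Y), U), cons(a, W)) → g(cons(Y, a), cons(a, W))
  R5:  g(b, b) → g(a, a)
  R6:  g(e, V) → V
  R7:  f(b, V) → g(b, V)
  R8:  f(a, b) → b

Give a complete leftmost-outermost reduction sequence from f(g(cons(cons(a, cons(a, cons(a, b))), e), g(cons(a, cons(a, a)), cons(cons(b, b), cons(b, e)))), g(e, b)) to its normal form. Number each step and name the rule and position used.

1. f(g(cons(cons(a, cons(a, cons(a, b))), e), g(cons(a, cons(a, a)), cons(cons(b, b), cons(b, e)))), g(e, b))  →  f(a, g(e, b))   [R1 at 1]
2. f(a, g(e, b))  →  f(a, b)   [R6 at 2]
3. f(a, b)  →  b   [R8 at ε]

b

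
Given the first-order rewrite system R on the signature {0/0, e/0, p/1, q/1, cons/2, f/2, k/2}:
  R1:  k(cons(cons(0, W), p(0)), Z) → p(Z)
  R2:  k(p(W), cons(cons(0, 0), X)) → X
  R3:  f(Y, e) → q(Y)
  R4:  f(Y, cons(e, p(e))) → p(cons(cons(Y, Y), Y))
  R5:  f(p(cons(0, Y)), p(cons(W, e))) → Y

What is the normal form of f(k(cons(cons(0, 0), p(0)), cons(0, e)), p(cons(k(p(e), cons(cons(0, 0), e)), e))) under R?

1. f(k(cons(cons(0, 0), p(0)), cons(0, e)), p(cons(k(p(e), cons(cons(0, 0), e)), e)))  →  f(p(cons(0, e)), p(cons(k(p(e), cons(cons(0, 0), e)), e)))   [R1 at 1]
2. f(p(cons(0, e)), p(cons(k(p(e), cons(cons(0, 0), e)), e)))  →  e   [R5 at ε]

e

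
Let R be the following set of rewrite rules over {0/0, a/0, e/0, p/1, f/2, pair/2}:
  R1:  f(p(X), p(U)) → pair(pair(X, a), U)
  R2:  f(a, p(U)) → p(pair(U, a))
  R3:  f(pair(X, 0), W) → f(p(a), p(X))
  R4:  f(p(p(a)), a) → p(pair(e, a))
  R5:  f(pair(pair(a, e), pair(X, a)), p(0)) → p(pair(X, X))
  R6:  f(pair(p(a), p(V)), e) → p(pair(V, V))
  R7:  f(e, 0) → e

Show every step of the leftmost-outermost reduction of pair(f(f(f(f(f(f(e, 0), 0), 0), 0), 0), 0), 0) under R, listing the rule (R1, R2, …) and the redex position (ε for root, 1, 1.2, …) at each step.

1. pair(f(f(f(f(f(f(e, 0), 0), 0), 0), 0), 0), 0)  →  pair(f(f(f(f(f(e, 0), 0), 0), 0), 0), 0)   [R7 at 1.1.1.1.1.1]
2. pair(f(f(f(f(f(e, 0), 0), 0), 0), 0), 0)  →  pair(f(f(f(f(e, 0), 0), 0), 0), 0)   [R7 at 1.1.1.1.1]
3. pair(f(f(f(f(e, 0), 0), 0), 0), 0)  →  pair(f(f(f(e, 0), 0), 0), 0)   [R7 at 1.1.1.1]
4. pair(f(f(f(e, 0), 0), 0), 0)  →  pair(f(f(e, 0), 0), 0)   [R7 at 1.1.1]
5. pair(f(f(e, 0), 0), 0)  →  pair(f(e, 0), 0)   [R7 at 1.1]
6. pair(f(e, 0), 0)  →  pair(e, 0)   [R7 at 1]

pair(e, 0)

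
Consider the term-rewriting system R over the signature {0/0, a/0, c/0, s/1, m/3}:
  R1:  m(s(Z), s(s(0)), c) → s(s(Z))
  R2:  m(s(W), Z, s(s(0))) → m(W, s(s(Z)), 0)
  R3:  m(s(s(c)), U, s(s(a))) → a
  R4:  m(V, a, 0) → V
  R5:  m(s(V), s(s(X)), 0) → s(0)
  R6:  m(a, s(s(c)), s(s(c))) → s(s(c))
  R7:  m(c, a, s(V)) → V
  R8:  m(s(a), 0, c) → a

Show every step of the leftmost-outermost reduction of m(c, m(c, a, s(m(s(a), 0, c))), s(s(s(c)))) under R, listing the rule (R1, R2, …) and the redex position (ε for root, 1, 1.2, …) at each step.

1. m(c, m(c, a, s(m(s(a), 0, c))), s(s(s(c))))  →  m(c, m(s(a), 0, c), s(s(s(c))))   [R7 at 2]
2. m(c, m(s(a), 0, c), s(s(s(c))))  →  m(c, a, s(s(s(c))))   [R8 at 2]
3. m(c, a, s(s(s(c))))  →  s(s(c))   [R7 at ε]

s(s(c))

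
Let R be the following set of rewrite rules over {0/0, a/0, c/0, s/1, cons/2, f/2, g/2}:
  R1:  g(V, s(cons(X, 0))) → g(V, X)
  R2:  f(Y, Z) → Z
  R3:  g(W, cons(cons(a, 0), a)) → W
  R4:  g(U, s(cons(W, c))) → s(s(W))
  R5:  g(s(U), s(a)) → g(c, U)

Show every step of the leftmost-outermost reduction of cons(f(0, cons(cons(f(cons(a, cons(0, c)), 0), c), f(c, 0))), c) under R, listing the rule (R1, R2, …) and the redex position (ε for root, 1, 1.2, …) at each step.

1. cons(f(0, cons(cons(f(cons(a, cons(0, c)), 0), c), f(c, 0))), c)  →  cons(cons(cons(f(cons(a, cons(0, c)), 0), c), f(c, 0)), c)   [R2 at 1]
2. cons(cons(cons(f(cons(a, cons(0, c)), 0), c), f(c, 0)), c)  →  cons(cons(cons(0, c), f(c, 0)), c)   [R2 at 1.1.1]
3. cons(cons(cons(0, c), f(c, 0)), c)  →  cons(cons(cons(0, c), 0), c)   [R2 at 1.2]

cons(cons(cons(0, c), 0), c)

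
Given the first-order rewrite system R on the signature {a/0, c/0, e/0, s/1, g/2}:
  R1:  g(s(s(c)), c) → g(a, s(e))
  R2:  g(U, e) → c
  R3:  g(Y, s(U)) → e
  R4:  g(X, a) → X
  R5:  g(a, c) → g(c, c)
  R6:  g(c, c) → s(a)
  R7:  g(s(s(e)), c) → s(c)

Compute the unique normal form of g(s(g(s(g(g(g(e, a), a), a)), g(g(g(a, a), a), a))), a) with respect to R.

s(s(e))

1. g(s(g(s(g(g(g(e, a), a), a)), g(g(g(a, a), a), a))), a)  →  s(g(s(g(g(g(e, a), a), a)), g(g(g(a, a), a), a)))   [R4 at ε]
2. s(g(s(g(g(g(e, a), a), a)), g(g(g(a, a), a), a)))  →  s(g(s(g(g(e, a), a)), g(g(g(a, a), a), a)))   [R4 at 1.1.1]
3. s(g(s(g(g(e, a), a)), g(g(g(a, a), a), a)))  →  s(g(s(g(e, a)), g(g(g(a, a), a), a)))   [R4 at 1.1.1]
4. s(g(s(g(e, a)), g(g(g(a, a), a), a)))  →  s(g(s(e), g(g(g(a, a), a), a)))   [R4 at 1.1.1]
5. s(g(s(e), g(g(g(a, a), a), a)))  →  s(g(s(e), g(g(a, a), a)))   [R4 at 1.2]
6. s(g(s(e), g(g(a, a), a)))  →  s(g(s(e), g(a, a)))   [R4 at 1.2]
7. s(g(s(e), g(a, a)))  →  s(g(s(e), a))   [R4 at 1.2]
8. s(g(s(e), a))  →  s(s(e))   [R4 at 1]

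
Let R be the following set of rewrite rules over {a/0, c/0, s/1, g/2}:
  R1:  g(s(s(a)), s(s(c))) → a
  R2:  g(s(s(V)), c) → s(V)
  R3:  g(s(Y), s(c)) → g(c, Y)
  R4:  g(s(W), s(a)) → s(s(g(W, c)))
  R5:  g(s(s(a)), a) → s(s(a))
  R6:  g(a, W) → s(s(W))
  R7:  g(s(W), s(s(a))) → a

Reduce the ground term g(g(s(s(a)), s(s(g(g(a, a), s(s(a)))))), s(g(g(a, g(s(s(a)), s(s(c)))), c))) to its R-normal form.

1. g(g(s(s(a)), s(s(g(g(a, a), s(s(a)))))), s(g(g(a, g(s(s(a)), s(s(c)))), c)))  →  g(g(s(s(a)), s(s(g(s(s(a)), s(s(a)))))), s(g(g(a, g(s(s(a)), s(s(c)))), c)))   [R6 at 1.2.1.1.1]
2. g(g(s(s(a)), s(s(g(s(s(a)), s(s(a)))))), s(g(g(a, g(s(s(a)), s(s(c)))), c)))  →  g(g(s(s(a)), s(s(a))), s(g(g(a, g(s(s(a)), s(s(c)))), c)))   [R7 at 1.2.1.1]
3. g(g(s(s(a)), s(s(a))), s(g(g(a, g(s(s(a)), s(s(c)))), c)))  →  g(a, s(g(g(a, g(s(s(a)), s(s(c)))), c)))   [R7 at 1]
4. g(a, s(g(g(a, g(s(s(a)), s(s(c)))), c)))  →  s(s(s(g(g(a, g(s(s(a)), s(s(c)))), c))))   [R6 at ε]
5. s(s(s(g(g(a, g(s(s(a)), s(s(c)))), c))))  →  s(s(s(g(s(s(g(s(s(a)), s(s(c))))), c))))   [R6 at 1.1.1.1]
6. s(s(s(g(s(s(g(s(s(a)), s(s(c))))), c))))  →  s(s(s(s(g(s(s(a)), s(s(c)))))))   [R2 at 1.1.1]
7. s(s(s(s(g(s(s(a)), s(s(c)))))))  →  s(s(s(s(a))))   [R1 at 1.1.1.1]

s(s(s(s(a))))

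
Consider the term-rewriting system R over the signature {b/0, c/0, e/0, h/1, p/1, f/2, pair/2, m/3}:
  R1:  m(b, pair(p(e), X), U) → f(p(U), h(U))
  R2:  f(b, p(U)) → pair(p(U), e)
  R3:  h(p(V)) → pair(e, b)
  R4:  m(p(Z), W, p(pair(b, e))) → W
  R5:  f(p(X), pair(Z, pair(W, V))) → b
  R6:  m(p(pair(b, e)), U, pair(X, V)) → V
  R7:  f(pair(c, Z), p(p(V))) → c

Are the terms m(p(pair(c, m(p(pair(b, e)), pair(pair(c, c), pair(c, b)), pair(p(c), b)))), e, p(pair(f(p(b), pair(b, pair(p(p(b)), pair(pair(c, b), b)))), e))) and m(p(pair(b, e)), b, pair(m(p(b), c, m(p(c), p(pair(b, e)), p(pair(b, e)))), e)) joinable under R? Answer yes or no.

Reduce t₁ = m(p(pair(c, m(p(pair(b, e)), pair(pair(c, c), pair(c, b)), pair(p(c), b)))), e, p(pair(f(p(b), pair(b, pair(p(p(b)), pair(pair(c, b), b)))), e))):
1. m(p(pair(c, m(p(pair(b, e)), pair(pair(c, c), pair(c, b)), pair(p(c), b)))), e, p(pair(f(p(b), pair(b, pair(p(p(b)), pair(pair(c, b), b)))), e)))  →  m(p(pair(c, b)), e, p(pair(f(p(b), pair(b, pair(p(p(b)), pair(pair(c, b), b)))), e)))   [R6 at 1.1.2]
2. m(p(pair(c, b)), e, p(pair(f(p(b), pair(b, pair(p(p(b)), pair(pair(c, b), b)))), e)))  →  m(p(pair(c, b)), e, p(pair(b, e)))   [R5 at 3.1.1]
3. m(p(pair(c, b)), e, p(pair(b, e)))  →  e   [R4 at ε]

Reduce t₂ = m(p(pair(b, e)), b, pair(m(p(b), c, m(p(c), p(pair(b, e)), p(pair(b, e)))), e)):
1. m(p(pair(b, e)), b, pair(m(p(b), c, m(p(c), p(pair(b, e)), p(pair(b, e)))), e))  →  e   [R6 at ε]

yes — NF(t₁) = e, NF(t₂) = e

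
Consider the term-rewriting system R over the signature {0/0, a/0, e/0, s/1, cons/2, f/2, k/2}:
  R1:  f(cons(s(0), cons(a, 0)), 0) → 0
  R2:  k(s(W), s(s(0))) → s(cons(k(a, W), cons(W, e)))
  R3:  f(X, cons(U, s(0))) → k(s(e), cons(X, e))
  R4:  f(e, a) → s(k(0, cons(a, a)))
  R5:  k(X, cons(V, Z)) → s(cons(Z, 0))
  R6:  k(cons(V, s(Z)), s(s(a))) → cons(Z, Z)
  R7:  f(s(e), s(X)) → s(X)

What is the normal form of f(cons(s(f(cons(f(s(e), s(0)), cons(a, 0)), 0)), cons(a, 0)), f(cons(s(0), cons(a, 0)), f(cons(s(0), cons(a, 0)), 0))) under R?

0

1. f(cons(s(f(cons(f(s(e), s(0)), cons(a, 0)), 0)), cons(a, 0)), f(cons(s(0), cons(a, 0)), f(cons(s(0), cons(a, 0)), 0)))  →  f(cons(s(f(cons(s(0), cons(a, 0)), 0)), cons(a, 0)), f(cons(s(0), cons(a, 0)), f(cons(s(0), cons(a, 0)), 0)))   [R7 at 1.1.1.1.1]
2. f(cons(s(f(cons(s(0), cons(a, 0)), 0)), cons(a, 0)), f(cons(s(0), cons(a, 0)), f(cons(s(0), cons(a, 0)), 0)))  →  f(cons(s(0), cons(a, 0)), f(cons(s(0), cons(a, 0)), f(cons(s(0), cons(a, 0)), 0)))   [R1 at 1.1.1]
3. f(cons(s(0), cons(a, 0)), f(cons(s(0), cons(a, 0)), f(cons(s(0), cons(a, 0)), 0)))  →  f(cons(s(0), cons(a, 0)), f(cons(s(0), cons(a, 0)), 0))   [R1 at 2.2]
4. f(cons(s(0), cons(a, 0)), f(cons(s(0), cons(a, 0)), 0))  →  f(cons(s(0), cons(a, 0)), 0)   [R1 at 2]
5. f(cons(s(0), cons(a, 0)), 0)  →  0   [R1 at ε]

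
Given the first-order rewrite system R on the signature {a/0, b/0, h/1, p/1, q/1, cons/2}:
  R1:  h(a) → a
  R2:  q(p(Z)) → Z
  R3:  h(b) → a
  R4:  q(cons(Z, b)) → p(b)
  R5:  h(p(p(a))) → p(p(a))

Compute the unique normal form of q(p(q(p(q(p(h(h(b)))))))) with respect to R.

1. q(p(q(p(q(p(h(h(b))))))))  →  q(p(q(p(h(h(b))))))   [R2 at ε]
2. q(p(q(p(h(h(b))))))  →  q(p(h(h(b))))   [R2 at ε]
3. q(p(h(h(b))))  →  h(h(b))   [R2 at ε]
4. h(h(b))  →  h(a)   [R3 at 1]
5. h(a)  →  a   [R1 at ε]

a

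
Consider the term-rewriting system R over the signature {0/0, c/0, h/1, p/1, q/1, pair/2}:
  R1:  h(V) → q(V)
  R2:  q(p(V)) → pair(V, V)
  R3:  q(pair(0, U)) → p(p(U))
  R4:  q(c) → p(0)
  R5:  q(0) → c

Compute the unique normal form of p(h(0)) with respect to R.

1. p(h(0))  →  p(q(0))   [R1 at 1]
2. p(q(0))  →  p(c)   [R5 at 1]

p(c)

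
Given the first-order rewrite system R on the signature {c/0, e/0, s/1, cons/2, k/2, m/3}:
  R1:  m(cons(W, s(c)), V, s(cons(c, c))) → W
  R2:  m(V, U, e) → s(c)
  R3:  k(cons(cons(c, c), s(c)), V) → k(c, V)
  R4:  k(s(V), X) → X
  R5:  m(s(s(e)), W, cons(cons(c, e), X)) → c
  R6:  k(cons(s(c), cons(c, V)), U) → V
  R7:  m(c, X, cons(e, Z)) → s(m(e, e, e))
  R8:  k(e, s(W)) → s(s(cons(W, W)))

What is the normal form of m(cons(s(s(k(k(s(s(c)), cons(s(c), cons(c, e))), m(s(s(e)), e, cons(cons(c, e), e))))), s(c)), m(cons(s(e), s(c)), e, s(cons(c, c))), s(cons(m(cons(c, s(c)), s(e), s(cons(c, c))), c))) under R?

s(s(e))

1. m(cons(s(s(k(k(s(s(c)), cons(s(c), cons(c, e))), m(s(s(e)), e, cons(cons(c, e), e))))), s(c)), m(cons(s(e), s(c)), e, s(cons(c, c))), s(cons(m(cons(c, s(c)), s(e), s(cons(c, c))), c)))  →  m(cons(s(s(k(cons(s(c), cons(c, e)), m(s(s(e)), e, cons(cons(c, e), e))))), s(c)), m(cons(s(e), s(c)), e, s(cons(c, c))), s(cons(m(cons(c, s(c)), s(e), s(cons(c, c))), c)))   [R4 at 1.1.1.1.1]
2. m(cons(s(s(k(cons(s(c), cons(c, e)), m(s(s(e)), e, cons(cons(c, e), e))))), s(c)), m(cons(s(e), s(c)), e, s(cons(c, c))), s(cons(m(cons(c, s(c)), s(e), s(cons(c, c))), c)))  →  m(cons(s(s(e)), s(c)), m(cons(s(e), s(c)), e, s(cons(c, c))), s(cons(m(cons(c, s(c)), s(e), s(cons(c, c))), c)))   [R6 at 1.1.1.1]
3. m(cons(s(s(e)), s(c)), m(cons(s(e), s(c)), e, s(cons(c, c))), s(cons(m(cons(c, s(c)), s(e), s(cons(c, c))), c)))  →  m(cons(s(s(e)), s(c)), s(e), s(cons(m(cons(c, s(c)), s(e), s(cons(c, c))), c)))   [R1 at 2]
4. m(cons(s(s(e)), s(c)), s(e), s(cons(m(cons(c, s(c)), s(e), s(cons(c, c))), c)))  →  m(cons(s(s(e)), s(c)), s(e), s(cons(c, c)))   [R1 at 3.1.1]
5. m(cons(s(s(e)), s(c)), s(e), s(cons(c, c)))  →  s(s(e))   [R1 at ε]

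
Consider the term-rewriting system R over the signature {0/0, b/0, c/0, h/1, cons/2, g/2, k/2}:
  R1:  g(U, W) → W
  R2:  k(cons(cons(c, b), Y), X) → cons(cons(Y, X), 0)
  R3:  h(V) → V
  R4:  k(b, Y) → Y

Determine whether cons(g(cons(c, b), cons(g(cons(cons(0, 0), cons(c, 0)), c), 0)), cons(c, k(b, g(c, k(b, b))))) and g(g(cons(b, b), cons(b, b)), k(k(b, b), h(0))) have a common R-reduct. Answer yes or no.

Reduce t₁ = cons(g(cons(c, b), cons(g(cons(cons(0, 0), cons(c, 0)), c), 0)), cons(c, k(b, g(c, k(b, b))))):
1. cons(g(cons(c, b), cons(g(cons(cons(0, 0), cons(c, 0)), c), 0)), cons(c, k(b, g(c, k(b, b)))))  →  cons(cons(g(cons(cons(0, 0), cons(c, 0)), c), 0), cons(c, k(b, g(c, k(b, b)))))   [R1 at 1]
2. cons(cons(g(cons(cons(0, 0), cons(c, 0)), c), 0), cons(c, k(b, g(c, k(b, b)))))  →  cons(cons(c, 0), cons(c, k(b, g(c, k(b, b)))))   [R1 at 1.1]
3. cons(cons(c, 0), cons(c, k(b, g(c, k(b, b)))))  →  cons(cons(c, 0), cons(c, g(c, k(b, b))))   [R4 at 2.2]
4. cons(cons(c, 0), cons(c, g(c, k(b, b))))  →  cons(cons(c, 0), cons(c, k(b, b)))   [R1 at 2.2]
5. cons(cons(c, 0), cons(c, k(b, b)))  →  cons(cons(c, 0), cons(c, b))   [R4 at 2.2]

Reduce t₂ = g(g(cons(b, b), cons(b, b)), k(k(b, b), h(0))):
1. g(g(cons(b, b), cons(b, b)), k(k(b, b), h(0)))  →  k(k(b, b), h(0))   [R1 at ε]
2. k(k(b, b), h(0))  →  k(b, h(0))   [R4 at 1]
3. k(b, h(0))  →  h(0)   [R4 at ε]
4. h(0)  →  0   [R3 at ε]

no — NF(t₁) = cons(cons(c, 0), cons(c, b)), NF(t₂) = 0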